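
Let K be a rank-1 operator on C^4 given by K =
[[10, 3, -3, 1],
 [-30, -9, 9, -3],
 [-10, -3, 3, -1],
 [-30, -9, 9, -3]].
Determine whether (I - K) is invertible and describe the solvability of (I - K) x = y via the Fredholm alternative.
(I - K) is singular (det(I - K) = 0, i.e. 1 ∈ sigma(K)). (I - K) x = y is solvable iff y ⊥ ker((I - K)^*) = span{(10, 3, -3, 1)}, i.e. iff 10y_1 + 3y_2 - 3y_3 + y_4 = 0. When solvable, the solutions are x = y + c·(1, -3, -1, -3), c arbitrary (ker(I - K) = span{(1, -3, -1, -3)}, dimension 1).

K has rank 1, so it is an outer product K = u v^T: every row of K is a multiple of one row vector. Reading off the entries, u = (1, -3, -1, -3) and v = (10, 3, -3, 1) (row i of K equals u_i·v^T). A rank-one matrix u v^T satisfies K u = u (v·u) and kills the (3)-dimensional subspace v^⊥, so its characteristic polynomial is lambda^3 (lambda - v·u) with v·u = tr K = 1. Hence the eigenvalues of I - K are 1 (multiplicity 3) and 1 - (1) = 0, so det(I - K) = 0. (Direct check: I - K =
[[-9, -3, 3, -1],
 [30, 10, -9, 3],
 [10, 3, -2, 1],
 [30, 9, -9, 4]]
has determinant 0.) So 1 is an eigenvalue of K and (I - K) is not invertible. The finite-dimensional Fredholm alternative says: either (I - K) is invertible, or ker(I - K) ≠ {0} and then range(I - K) = ker((I - K)^*)^⊥, with dim ker(I - K) = dim ker((I - K)^*). We are in the second case, so we need both kernels. Kernel of I - K: (I - K) u = u - u (v·u) = u - u = 0, so ker(I - K) = span{u} = span{(1, -3, -1, -3)} (it is exactly 1-dimensional because rank(I - K) = 3). Kernel of the adjoint: K is real, so (I - K)^* = I - K^T = I - v u^T, and (I - v u^T) v = v - v (u·v) = 0; hence ker((I - K)^*) = span{v} = span{(10, 3, -3, 1)}. Therefore (I - K) x = y is solvable iff <y, v> = 0, i.e. iff 10y_1 + 3y_2 - 3y_3 + y_4 = 0. When this holds, K y = u (v·y) = 0, so (I - K) y = y and x = y is a particular solution; the full solution set is the line x = y + c·u = y + c·(1, -3, -1, -3), c ∈ C.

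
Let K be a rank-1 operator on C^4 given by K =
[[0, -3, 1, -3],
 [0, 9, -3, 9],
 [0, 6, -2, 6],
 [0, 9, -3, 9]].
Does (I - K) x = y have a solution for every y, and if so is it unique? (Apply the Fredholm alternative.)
(I - K) is invertible (det(I - K) = -15 ≠ 0), so for every y in C^4 the equation (I - K) x = y has a unique solution.

K has rank 1, so it is an outer product K = u v^T: every row of K is a multiple of one row vector. Reading off the entries, u = (1, -3, -2, -3) and v = (0, -3, 1, -3) (row i of K equals u_i·v^T). A rank-one matrix u v^T satisfies K u = u (v·u) and kills the (3)-dimensional subspace v^⊥, so its characteristic polynomial is lambda^3 (lambda - v·u) with v·u = tr K = 16. Hence the eigenvalues of I - K are 1 (multiplicity 3) and 1 - (16) = -15, so det(I - K) = -15. (Direct check: I - K =
[[1, 3, -1, 3],
 [0, -8, 3, -9],
 [0, -6, 3, -6],
 [0, -9, 3, -8]]
has determinant -15.) The finite-dimensional Fredholm alternative says: either (I - K) is invertible, or ker(I - K) ≠ {0} and then range(I - K) = ker((I - K)^*)^⊥, with dim ker(I - K) = dim ker((I - K)^*). Since det(I - K) ≠ 0, 1 is not an eigenvalue of K and ker(I - K) = {0}, so we are in the first case: for every y there is a unique x = (I - K)^(-1) y. Explicitly, by the Sherman–Morrison formula, (I - u v^T)^(-1) = I + u v^T/(1 - v·u), i.e. (I - K)^(-1) = I + K/(-15).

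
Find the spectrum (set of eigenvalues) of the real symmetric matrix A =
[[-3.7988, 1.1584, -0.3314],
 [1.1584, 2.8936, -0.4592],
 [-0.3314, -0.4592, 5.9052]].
sigma(A) ≈ {-4, 3, 6}

A is real symmetric, so its spectrum consists of real eigenvalues. Expanding the characteristic polynomial of the displayed matrix gives
  det(λ I - A) = p(λ) = λ^3 + (-5)λ^2 + (-18)λ + (72).
Solving p(λ) = 0 yields eigenvalues ≈ -4, 3, 6. (A is shown rounded to 4 decimals, so these recover the underlying integer eigenvalues to within that precision.)
Verification: the trace of A = 5 equals the sum of eigenvalues 5, and det(A) ≈ -71.9995 matches the eigenvalue product -72.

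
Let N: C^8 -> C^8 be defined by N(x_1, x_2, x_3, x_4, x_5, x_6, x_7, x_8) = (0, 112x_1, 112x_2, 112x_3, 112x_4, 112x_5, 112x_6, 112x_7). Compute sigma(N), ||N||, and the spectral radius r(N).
sigma(N) = {0}; ||N|| = 112; r(N) = 0. (N is nilpotent with N^8 = 0.)

On C^8, N is a strictly lower-triangular matrix with 112 on the subdiagonal and zeros elsewhere, so its characteristic polynomial is lambda^8 and every eigenvalue is 0: sigma(N) = {0}. For the operator norm, N e_i = 112e_{i+1} for i = 1, ..., 7 and N e_8 = 0, so the singular values of N are 112 (with multiplicity 7) and 0; hence ||N|| = 112. The spectral radius r(N) = max|lambda| = 0. Note ||N|| > r(N) — characteristic of non-normal nilpotent operators. Indeed N^8 = 0.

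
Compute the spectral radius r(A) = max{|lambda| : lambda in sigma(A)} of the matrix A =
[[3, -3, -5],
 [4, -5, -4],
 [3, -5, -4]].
r(A) ≈ 5.5829

The eigenvalues of A are the roots of its characteristic polynomial. With M = A (coefficients from the trace, the sum of principal 2x2 minors, and det A):
  p(λ) = det(λ I - M) = λ^3 + 6λ^2 - 13.
No integer candidate from the rational root theorem (±divisors of 13) is a root, so the roots are irrational. The cubic discriminant is Δ = 6669 > 0, so there are three distinct real roots. p(-6) = -13 and p(-5) = 12 have opposite signs, so a root lies in (-6, -5); Newton's method refines it to λ ≈ -5.5829. p(-2) = 3 and p(-1) = -8 have opposite signs, so a root lies in (-2, -1); Newton's method refines it to λ ≈ -1.7487. p(1) = -6 and p(2) = 19 have opposite signs, so a root lies in (1, 2); Newton's method refines it to λ ≈ 1.3316. Check (Vieta): the three roots sum to -6, matching tr M = -6.
Thus the eigenvalues (to 4 decimals) are -5.5829 (modulus 5.5829); -1.7487 (modulus 1.7487); 1.3316 (modulus 1.3316). The spectral radius is the largest modulus: r(A) ≈ 5.5829. (Cross-check: r(A) ≤ ||A||_2 ≈ 12.1086; equality holds whenever A is normal, though it can also hold for some non-normal A.)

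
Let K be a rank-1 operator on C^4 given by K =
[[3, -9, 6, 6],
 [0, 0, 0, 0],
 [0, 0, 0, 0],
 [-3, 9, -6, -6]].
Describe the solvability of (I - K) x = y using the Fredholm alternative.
(I - K) is invertible (det(I - K) = 4 ≠ 0), so for every y in C^4 the equation (I - K) x = y has a unique solution.

K has rank 1, so it is an outer product K = u v^T: every row of K is a multiple of one row vector. Reading off the entries, u = (-3, 0, 0, 3) and v = (-1, 3, -2, -2) (row i of K equals u_i·v^T). A rank-one matrix u v^T satisfies K u = u (v·u) and kills the (3)-dimensional subspace v^⊥, so its characteristic polynomial is lambda^3 (lambda - v·u) with v·u = tr K = -3. Hence the eigenvalues of I - K are 1 (multiplicity 3) and 1 - (-3) = 4, so det(I - K) = 4. (Direct check: I - K =
[[-2, 9, -6, -6],
 [0, 1, 0, 0],
 [0, 0, 1, 0],
 [3, -9, 6, 7]]
has determinant 4.) The finite-dimensional Fredholm alternative says: either (I - K) is invertible, or ker(I - K) ≠ {0} and then range(I - K) = ker((I - K)^*)^⊥, with dim ker(I - K) = dim ker((I - K)^*). Since det(I - K) ≠ 0, 1 is not an eigenvalue of K and ker(I - K) = {0}, so we are in the first case: for every y there is a unique x = (I - K)^(-1) y. Explicitly, by the Sherman–Morrison formula, (I - u v^T)^(-1) = I + u v^T/(1 - v·u), i.e. (I - K)^(-1) = I + K/(4).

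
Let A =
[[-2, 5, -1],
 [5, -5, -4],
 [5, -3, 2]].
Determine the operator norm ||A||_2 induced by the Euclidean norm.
||A||_2 ≈ 10.403 (= sqrt(largest eigenvalue of A^T A))

||A||_2 = sigma_max(A) = sqrt(lambda_max(A^T A)). Form the symmetric matrix M = A^T A =
[[54, -50, -8],
 [-50, 59, 9],
 [-8, 9, 21]].
Its characteristic polynomial (trace, sum of principal 2x2 minors, determinant of M give the coefficients) is
  p(λ) = det(λ I - M) = λ^3 - 134λ^2 + 2914λ - 13456.
No integer candidate from the rational root theorem (±divisors of 13456) is a root, so the roots are irrational. The cubic discriminant is Δ = 13677337840 > 0, so there are three distinct real roots. p(6) = -580 and p(7) = 719 have opposite signs, so a root lies in (6, 7); Newton's method refines it to λ ≈ 6.4249. p(19) = 395 and p(20) = -776 have opposite signs, so a root lies in (19, 20); Newton's method refines it to λ ≈ 19.3521. p(108) = -2008 and p(109) = 7145 have opposite signs, so a root lies in (108, 109); Newton's method refines it to λ ≈ 108.223. Check (Vieta): the three roots sum to 134, matching tr M = 134.
So the eigenvalues of A^T A are ≈ 6.4249, 19.3521, 108.223 (all ≥ 0, as they must be for A^T A). The largest is λ_max ≈ 108.223, hence ||A||_2 = sqrt(λ_max) ≈ 10.403.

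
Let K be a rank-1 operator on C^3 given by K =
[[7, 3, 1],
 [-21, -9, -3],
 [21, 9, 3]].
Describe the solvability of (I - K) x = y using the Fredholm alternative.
(I - K) is singular (det(I - K) = 0, i.e. 1 ∈ sigma(K)). (I - K) x = y is solvable iff y ⊥ ker((I - K)^*) = span{(7, 3, 1)}, i.e. iff 7y_1 + 3y_2 + y_3 = 0. When solvable, the solutions are x = y + c·(1, -3, 3), c arbitrary (ker(I - K) = span{(1, -3, 3)}, dimension 1).

K has rank 1, so it is an outer product K = u v^T: every row of K is a multiple of one row vector. Reading off the entries, u = (1, -3, 3) and v = (7, 3, 1) (row i of K equals u_i·v^T). A rank-one matrix u v^T satisfies K u = u (v·u) and kills the (2)-dimensional subspace v^⊥, so its characteristic polynomial is lambda^2 (lambda - v·u) with v·u = tr K = 1. Hence the eigenvalues of I - K are 1 (multiplicity 2) and 1 - (1) = 0, so det(I - K) = 0. (Direct check: I - K =
[[-6, -3, -1],
 [21, 10, 3],
 [-21, -9, -2]]
has determinant 0.) So 1 is an eigenvalue of K and (I - K) is not invertible. The finite-dimensional Fredholm alternative says: either (I - K) is invertible, or ker(I - K) ≠ {0} and then range(I - K) = ker((I - K)^*)^⊥, with dim ker(I - K) = dim ker((I - K)^*). We are in the second case, so we need both kernels. Kernel of I - K: (I - K) u = u - u (v·u) = u - u = 0, so ker(I - K) = span{u} = span{(1, -3, 3)} (it is exactly 1-dimensional because rank(I - K) = 2). Kernel of the adjoint: K is real, so (I - K)^* = I - K^T = I - v u^T, and (I - v u^T) v = v - v (u·v) = 0; hence ker((I - K)^*) = span{v} = span{(7, 3, 1)}. Therefore (I - K) x = y is solvable iff <y, v> = 0, i.e. iff 7y_1 + 3y_2 + y_3 = 0. When this holds, K y = u (v·y) = 0, so (I - K) y = y and x = y is a particular solution; the full solution set is the line x = y + c·u = y + c·(1, -3, 3), c ∈ C.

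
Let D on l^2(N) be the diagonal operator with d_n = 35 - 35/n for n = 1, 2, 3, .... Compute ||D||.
||D|| = 35

For a diagonal operator on l^2 with entries d_n, ||D|| = sup_n |d_n|. Here d_1 = 0, d_2 = 35/2, ..., and d_n = 35 - 35/n increases monotonically toward 35. All terms lie in [0, 35), so |d_n| = d_n and the supremum is the limit 35, which is not attained by any individual d_n. Hence ||D|| = 35.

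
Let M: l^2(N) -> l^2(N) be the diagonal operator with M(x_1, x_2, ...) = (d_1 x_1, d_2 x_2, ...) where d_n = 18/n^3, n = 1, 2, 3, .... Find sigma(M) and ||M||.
sigma(M) = {18/n^3 : n ≥ 1} ∪ {0}; ||M|| = 18

A bounded diagonal operator on l^2 with diagonal entries d_n has spectrum equal to the closure of {d_n : n ≥ 1}: every d_n is an eigenvalue (with eigenvector e_n), so {d_n} ⊂ sigma(M); the spectrum is closed, so its closure is too; and for lambda not in the closure, (M - lambda I) has bounded inverse (the diagonal entries 1/(d_n - lambda) are bounded). For our sequence d_n = 18/n^3, n = 1, 2, 3, ...:
  - {d_n} = {18/n^3 : n ≥ 1}; the only limit point is 0
  - closure = {18/n^3 : n ≥ 1} ∪ {0}
For the norm: a diagonal operator has ||M|| = sup_n |d_n|. Here d_n = 18/n^3 is positive and decreasing, so sup_n |d_n| = d_1 = 18. So ||M|| = 18.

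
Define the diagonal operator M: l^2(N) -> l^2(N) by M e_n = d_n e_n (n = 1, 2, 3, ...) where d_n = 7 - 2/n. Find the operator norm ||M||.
||M|| = 7

For a diagonal operator on l^2 with entries d_n, ||M|| = sup_n |d_n|. Here d_1 = 5, d_2 = 6, ..., and d_n = 7 - 2/n increases monotonically toward 7. All terms lie in [5, 7), so |d_n| = d_n and the supremum is the limit 7, which is not attained by any individual d_n. Hence ||M|| = 7.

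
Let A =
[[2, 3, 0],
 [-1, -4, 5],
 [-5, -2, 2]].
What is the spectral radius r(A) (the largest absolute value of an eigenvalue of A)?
r(A) ≈ 4.0628

The eigenvalues of A are the roots of its characteristic polynomial. With M = A (coefficients from the trace, the sum of principal 2x2 minors, and det A):
  p(λ) = det(λ I - M) = λ^3 + λ + 65.
No integer candidate from the rational root theorem (±divisors of 65) is a root, so the roots are irrational. The cubic discriminant is Δ = -114079 < 0, so there is one real root and a complex-conjugate pair. p(-4) = -3 and p(-3) = 35 have opposite signs, so a root lies in (-4, -3); Newton's method refines it to λ ≈ -3.9378. Dividing out (λ - (-3.9378)) leaves approximately λ^2 - 3.9378λ + 16.5065. For λ^2 - 3.9378λ + 16.5065 the discriminant is -50.5196. It is negative, so the remaining roots are the complex-conjugate pair λ ≈ 1.9689 ± 3.5539i. Their product equals the constant term, so |λ|^2 ≈ 16.5065 and |λ| ≈ 4.0628.
Thus the eigenvalues (to 4 decimals) are -3.9378 (modulus 3.9378); 1.9689 ± 3.5539i (modulus 4.0628). The spectral radius is the largest modulus: r(A) ≈ 4.0628. (Cross-check: r(A) ≤ ||A||_2 ≈ 8.2974; equality holds whenever A is normal, though it can also hold for some non-normal A.)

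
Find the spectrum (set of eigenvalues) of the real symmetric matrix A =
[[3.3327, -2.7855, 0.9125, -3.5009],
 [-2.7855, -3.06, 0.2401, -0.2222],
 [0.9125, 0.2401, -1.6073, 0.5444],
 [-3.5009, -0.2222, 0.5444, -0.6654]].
sigma(A) ≈ {-5, -2, -1, 6}

A is real symmetric, so its spectrum consists of real eigenvalues. Expanding the characteristic polynomial of the displayed matrix gives
  det(λ I - A) = p(λ) = λ^4 + (2)λ^3 + (-31)λ^2 + (-91.9982)λ + (-59.9967).
Solving p(λ) = 0 yields eigenvalues ≈ -5, -2, -1, 6. (A is shown rounded to 4 decimals, so these recover the underlying integer eigenvalues to within that precision.)
Verification: the trace of A = -2 equals the sum of eigenvalues -2, and det(A) ≈ -59.9967 matches the eigenvalue product -60.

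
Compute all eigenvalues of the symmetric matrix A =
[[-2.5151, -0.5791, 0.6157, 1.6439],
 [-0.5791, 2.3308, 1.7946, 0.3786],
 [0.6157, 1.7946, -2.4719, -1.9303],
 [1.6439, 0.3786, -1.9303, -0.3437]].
sigma(A) ≈ {-5, -2, 1, 3}

A is real symmetric, so its spectrum consists of real eigenvalues. Expanding the characteristic polynomial of the displayed matrix gives
  det(λ I - A) = p(λ) = λ^4 + (3)λ^3 + (-15)λ^2 + (-18.9987)λ + (30.0024).
Solving p(λ) = 0 yields eigenvalues ≈ -5, -2, 1, 3. (A is shown rounded to 4 decimals, so these recover the underlying integer eigenvalues to within that precision.)
Verification: the trace of A = -3 equals the sum of eigenvalues -3, and det(A) ≈ 30.0024 matches the eigenvalue product 30.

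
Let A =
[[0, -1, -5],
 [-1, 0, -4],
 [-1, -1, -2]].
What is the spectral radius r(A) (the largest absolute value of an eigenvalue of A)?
r(A) = (3 + sqrt(37))/2 ≈ 4.5414

The eigenvalues of A are the roots of its characteristic polynomial. With M = A (coefficients from the trace, the sum of principal 2x2 minors, and det A):
  p(λ) = det(λ I - M) = λ^3 + 2λ^2 - 10λ + 7.
By the rational root theorem any rational root is an integer divisor of 7. Testing λ = 1: p(1) = 1 + 2 - 10 + 7 = 0, so λ = 1 is a root. Dividing out (λ - 1) leaves p(λ) = (λ - 1)(λ^2 + 3λ - 7). For λ^2 + 3λ - 7 the discriminant is 37. It is nonnegative but not a perfect square, so the roots are real and irrational: λ = (-3 ± sqrt(37))/2 ≈ 1.5414, -4.5414.
Thus the eigenvalues (to 4 decimals) are 1.5414 (modulus 1.5414); -4.5414 (modulus 4.5414); 1 (modulus 1). The spectral radius is the largest modulus: r(A) = (3 + sqrt(37))/2 ≈ 4.5414. (Cross-check: r(A) ≤ ||A||_2 ≈ 6.8509; equality holds whenever A is normal, though it can also hold for some non-normal A.)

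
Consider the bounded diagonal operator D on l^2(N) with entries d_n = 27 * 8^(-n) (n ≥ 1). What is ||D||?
||D|| = 27/8 (attained at n = 1)

For D diagonal, ||D|| = sup_n |d_n|. The sequence d_n = 27 * 8^(-n) is positive and strictly decreasing (ratio 8^(-1) < 1), so the supremum is d_1 = 27/8. Hence ||D|| = 27/8.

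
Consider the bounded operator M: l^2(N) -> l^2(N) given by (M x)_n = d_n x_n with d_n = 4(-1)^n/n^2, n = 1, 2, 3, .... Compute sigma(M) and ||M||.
sigma(M) = {4(-1)^n/n^2 : n ≥ 1} ∪ {0}; ||M|| = 4

A bounded diagonal operator on l^2 with diagonal entries d_n has spectrum equal to the closure of {d_n : n ≥ 1}: every d_n is an eigenvalue (with eigenvector e_n), so {d_n} ⊂ sigma(M); the spectrum is closed, so its closure is too; and for lambda not in the closure, (M - lambda I) has bounded inverse (the diagonal entries 1/(d_n - lambda) are bounded). For our sequence d_n = 4(-1)^n/n^2, n = 1, 2, 3, ...:
  - {d_n} = {4(-1)^n/n^2 : n ≥ 1}; the only limit point is 0
  - closure = {4(-1)^n/n^2 : n ≥ 1} ∪ {0}
For the norm: a diagonal operator has ||M|| = sup_n |d_n|. Here |d_n| = 4/n^2 is decreasing, so sup_n |d_n| = |d_1| = 4. So ||M|| = 4.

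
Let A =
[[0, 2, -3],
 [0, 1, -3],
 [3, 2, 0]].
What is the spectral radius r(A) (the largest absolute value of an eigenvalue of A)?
r(A) ≈ 3.9859

The eigenvalues of A are the roots of its characteristic polynomial. With M = A (coefficients from the trace, the sum of principal 2x2 minors, and det A):
  p(λ) = det(λ I - M) = λ^3 - λ^2 + 15λ + 9.
No integer candidate from the rational root theorem (±divisors of 9) is a root, so the roots are irrational. The cubic discriminant is Δ = -17856 < 0, so there is one real root and a complex-conjugate pair. p(-1) = -8 and p(0) = 9 have opposite signs, so a root lies in (-1, 0); Newton's method refines it to λ ≈ -0.5665. Dividing out (λ - (-0.5665)) leaves approximately λ^2 - 1.5665λ + 15.8874. For λ^2 - 1.5665λ + 15.8874 the discriminant is -61.0957. It is negative, so the remaining roots are the complex-conjugate pair λ ≈ 0.7832 ± 3.9082i. Their product equals the constant term, so |λ|^2 ≈ 15.8874 and |λ| ≈ 3.9859.
Thus the eigenvalues (to 4 decimals) are -0.5665 (modulus 0.5665); 0.7832 ± 3.9082i (modulus 3.9859). The spectral radius is the largest modulus: r(A) ≈ 3.9859. (Cross-check: r(A) ≤ ||A||_2 ≈ 4.9267; equality holds whenever A is normal, though it can also hold for some non-normal A.)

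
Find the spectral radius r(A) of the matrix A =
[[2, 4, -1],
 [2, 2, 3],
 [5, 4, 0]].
r(A) ≈ 6.5599

The eigenvalues of A are the roots of its characteristic polynomial. With M = A (coefficients from the trace, the sum of principal 2x2 minors, and det A):
  p(λ) = det(λ I - M) = λ^3 - 4λ^2 - 11λ - 38.
No integer candidate from the rational root theorem (±divisors of 38) is a root, so the roots are irrational. The cubic discriminant is Δ = -71552 < 0, so there is one real root and a complex-conjugate pair. p(6) = -32 and p(7) = 32 have opposite signs, so a root lies in (6, 7); Newton's method refines it to λ ≈ 6.5599. Dividing out (λ - (6.5599)) leaves approximately λ^2 + 2.5599λ + 5.7928. For λ^2 + 2.5599λ + 5.7928 the discriminant is -16.6179. It is negative, so the remaining roots are the complex-conjugate pair λ ≈ -1.28 ± 2.0383i. Their product equals the constant term, so |λ|^2 ≈ 5.7928 and |λ| ≈ 2.4068.
Thus the eigenvalues (to 4 decimals) are 6.5599 (modulus 6.5599); -1.28 ± 2.0383i (modulus 2.4068). The spectral radius is the largest modulus: r(A) ≈ 6.5599. (Cross-check: r(A) ≤ ||A||_2 ≈ 8.176; equality holds whenever A is normal, though it can also hold for some non-normal A.)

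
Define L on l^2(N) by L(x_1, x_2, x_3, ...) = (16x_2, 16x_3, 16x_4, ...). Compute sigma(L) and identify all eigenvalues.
sigma(L) = closed disk {z in C : |z| ≤ 16}; sigma_p(L) = open disk {z in C : |z| < 16}

Note L = 16·V where V is the unit left shift (V x)_k = x_{k+1}; so sigma(L) = 16·sigma(V) and ||L|| = 16||V||. ||L x||^2 = 256sum_{k≥2} |x_k|^2 ≤ 256||x||^2, with equality on {x : x_1 = 0}, so ||L|| = 16. For any lambda with |lambda| < 16, set r = lambda/16 (|r| < 1); the vector x = (1, r, r^2, ...) is in l^2 and satisfies L x = 16(r, r^2, ...) = lambda x, so lambda is an eigenvalue. On the boundary |lambda| = 16 the geometric series diverges, so no l^2 eigenvector exists, but these lambda lie in the approximate point spectrum. Hence sigma(L) is the closed disk of radius 16 and sigma_p(L) is the open disk.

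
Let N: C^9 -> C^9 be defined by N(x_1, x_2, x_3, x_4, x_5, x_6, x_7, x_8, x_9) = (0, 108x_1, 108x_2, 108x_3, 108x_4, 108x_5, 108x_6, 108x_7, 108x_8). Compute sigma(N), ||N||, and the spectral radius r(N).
sigma(N) = {0}; ||N|| = 108; r(N) = 0. (N is nilpotent with N^9 = 0.)

On C^9, N is a strictly lower-triangular matrix with 108 on the subdiagonal and zeros elsewhere, so its characteristic polynomial is lambda^9 and every eigenvalue is 0: sigma(N) = {0}. For the operator norm, N e_i = 108e_{i+1} for i = 1, ..., 8 and N e_9 = 0, so the singular values of N are 108 (with multiplicity 8) and 0; hence ||N|| = 108. The spectral radius r(N) = max|lambda| = 0. Note ||N|| > r(N) — characteristic of non-normal nilpotent operators. Indeed N^9 = 0.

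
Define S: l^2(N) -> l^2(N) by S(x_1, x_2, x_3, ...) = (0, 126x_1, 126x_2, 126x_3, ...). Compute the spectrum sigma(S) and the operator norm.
sigma(S) = closed disk {z in C : |z| ≤ 126}; ||S|| = 126

Note S = 126·U where U is the unit right shift (U x)_k = x_{k-1} (with x_0 := 0); so ||S|| = 126||U|| and sigma(S) = 126·sigma(U). ||S x||^2 = sum_{k≥1} |126x_k|^2 = 15876||x||^2, so ||S|| = 126 and sigma(S) ⊂ {|z| ≤ 126}. For any |lambda| < 126, the equation (S - lambda I) x = 0 forces x_1 = 0, then 126x_k = lambda x_{k+1} ⇒ x = 0, so S has no eigenvalues. But (S - lambda I) is not surjective for |lambda| < 126: solving (S - lambda I) x = e_1 would require x_n proportional to (lambda/126)^(-n), which is not in l^2. So every |lambda| < 126 lies in the residual spectrum. The boundary |lambda| = 126 is in the approximate point spectrum (the spectrum is closed). Hence sigma(S) is the closed disk of radius 126.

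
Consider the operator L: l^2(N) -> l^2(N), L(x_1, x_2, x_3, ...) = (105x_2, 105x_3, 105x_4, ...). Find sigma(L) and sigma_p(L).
sigma(L) = closed disk {z in C : |z| ≤ 105}; sigma_p(L) = open disk {z in C : |z| < 105}

Note L = 105·V where V is the unit left shift (V x)_k = x_{k+1}; so sigma(L) = 105·sigma(V) and ||L|| = 105||V||. ||L x||^2 = 11025sum_{k≥2} |x_k|^2 ≤ 11025||x||^2, with equality on {x : x_1 = 0}, so ||L|| = 105. For any lambda with |lambda| < 105, set r = lambda/105 (|r| < 1); the vector x = (1, r, r^2, ...) is in l^2 and satisfies L x = 105(r, r^2, ...) = lambda x, so lambda is an eigenvalue. On the boundary |lambda| = 105 the geometric series diverges, so no l^2 eigenvector exists, but these lambda lie in the approximate point spectrum. Hence sigma(L) is the closed disk of radius 105 and sigma_p(L) is the open disk.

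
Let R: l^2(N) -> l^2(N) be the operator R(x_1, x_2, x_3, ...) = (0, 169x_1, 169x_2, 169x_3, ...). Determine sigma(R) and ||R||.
sigma(R) = closed disk {z in C : |z| ≤ 169}; ||R|| = 169

Note R = 169·U where U is the unit right shift (U x)_k = x_{k-1} (with x_0 := 0); so ||R|| = 169||U|| and sigma(R) = 169·sigma(U). ||R x||^2 = sum_{k≥1} |169x_k|^2 = 28561||x||^2, so ||R|| = 169 and sigma(R) ⊂ {|z| ≤ 169}. For any |lambda| < 169, the equation (R - lambda I) x = 0 forces x_1 = 0, then 169x_k = lambda x_{k+1} ⇒ x = 0, so R has no eigenvalues. But (R - lambda I) is not surjective for |lambda| < 169: solving (R - lambda I) x = e_1 would require x_n proportional to (lambda/169)^(-n), which is not in l^2. So every |lambda| < 169 lies in the residual spectrum. The boundary |lambda| = 169 is in the approximate point spectrum (the spectrum is closed). Hence sigma(R) is the closed disk of radius 169.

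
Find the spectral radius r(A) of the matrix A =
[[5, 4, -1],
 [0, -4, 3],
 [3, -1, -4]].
r(A) ≈ 5.1013

The eigenvalues of A are the roots of its characteristic polynomial. With M = A (coefficients from the trace, the sum of principal 2x2 minors, and det A):
  p(λ) = det(λ I - M) = λ^3 + 3λ^2 - 18λ - 119.
No integer candidate from the rational root theorem (±divisors of 119) is a root, so the roots are irrational. The cubic discriminant is Δ = -227583 < 0, so there is one real root and a complex-conjugate pair. p(5) = -9 and p(6) = 97 have opposite signs, so a root lies in (5, 6); Newton's method refines it to λ ≈ 5.1013. Dividing out (λ - (5.1013)) leaves approximately λ^2 + 8.1013λ + 23.3273. For λ^2 + 8.1013λ + 23.3273 the discriminant is -27.678. It is negative, so the remaining roots are the complex-conjugate pair λ ≈ -4.0507 ± 2.6305i. Their product equals the constant term, so |λ|^2 ≈ 23.3273 and |λ| ≈ 4.8298.
Thus the eigenvalues (to 4 decimals) are 5.1013 (modulus 5.1013); -4.0507 ± 2.6305i (modulus 4.8298). The spectral radius is the largest modulus: r(A) ≈ 5.1013. (Cross-check: r(A) ≤ ||A||_2 ≈ 7.8893; equality holds whenever A is normal, though it can also hold for some non-normal A.)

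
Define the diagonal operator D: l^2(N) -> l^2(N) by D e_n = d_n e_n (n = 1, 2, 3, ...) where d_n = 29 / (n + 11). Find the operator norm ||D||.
||D|| = 29/12 (attained at n = 1)

For D diagonal, ||D|| = sup_n |d_n| = sup_n 29/(n + 11). This is positive and strictly decreasing in n, so the supremum is attained at n = 1: d_1 = 29/(1 + 11) = 29/12. Hence ||D|| = 29/12.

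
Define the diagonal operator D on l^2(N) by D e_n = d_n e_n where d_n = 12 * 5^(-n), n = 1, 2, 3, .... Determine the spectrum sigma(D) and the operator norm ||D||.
sigma(D) = {12 * 5^(-n) : n ≥ 1} ∪ {0}; ||D|| = 12/5

A bounded diagonal operator on l^2 with diagonal entries d_n has spectrum equal to the closure of {d_n : n ≥ 1}: every d_n is an eigenvalue (with eigenvector e_n), so {d_n} ⊂ sigma(D); the spectrum is closed, so its closure is too; and for lambda not in the closure, (D - lambda I) has bounded inverse (the diagonal entries 1/(d_n - lambda) are bounded). For our sequence d_n = 12 * 5^(-n), n = 1, 2, 3, ...:
  - {d_n} = {12 * 5^(-n) : n ≥ 1}; the only limit point is 0
  - closure = {12 * 5^(-n) : n ≥ 1} ∪ {0}
For the norm: a diagonal operator has ||D|| = sup_n |d_n|. Here d_n = 12 * 5^(-n) is positive and decreasing, so sup_n |d_n| = d_1 = 12/5. So ||D|| = 12/5.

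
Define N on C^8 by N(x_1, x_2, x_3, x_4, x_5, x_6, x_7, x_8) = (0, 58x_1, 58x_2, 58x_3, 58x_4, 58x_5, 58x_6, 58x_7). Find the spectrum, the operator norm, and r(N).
sigma(N) = {0}; ||N|| = 58; r(N) = 0. (N is nilpotent with N^8 = 0.)

On C^8, N is a strictly lower-triangular matrix with 58 on the subdiagonal and zeros elsewhere, so its characteristic polynomial is lambda^8 and every eigenvalue is 0: sigma(N) = {0}. For the operator norm, N e_i = 58e_{i+1} for i = 1, ..., 7 and N e_8 = 0, so the singular values of N are 58 (with multiplicity 7) and 0; hence ||N|| = 58. The spectral radius r(N) = max|lambda| = 0. Note ||N|| > r(N) — characteristic of non-normal nilpotent operators. Indeed N^8 = 0.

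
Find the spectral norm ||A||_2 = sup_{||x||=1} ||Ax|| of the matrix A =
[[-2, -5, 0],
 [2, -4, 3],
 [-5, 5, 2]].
||A||_2 ≈ 8.8208 (= sqrt(largest eigenvalue of A^T A))

||A||_2 = sigma_max(A) = sqrt(lambda_max(A^T A)). Form the symmetric matrix M = A^T A =
[[33, -23, -4],
 [-23, 66, -2],
 [-4, -2, 13]].
Its characteristic polynomial (trace, sum of principal 2x2 minors, determinant of M give the coefficients) is
  p(λ) = det(λ I - M) = λ^3 - 112λ^2 + 2916λ - 19881.
No integer candidate from the rational root theorem (±divisors of 19881) is a root, so the roots are irrational. The cubic discriminant is Δ = 1958892597 > 0, so there are three distinct real roots. p(11) = -26 and p(12) = 711 have opposite signs, so a root lies in (11, 12); Newton's method refines it to λ ≈ 11.032. p(23) = 106 and p(24) = -585 have opposite signs, so a root lies in (23, 24); Newton's method refines it to λ ≈ 23.1616. p(77) = -2864 and p(78) = 711 have opposite signs, so a root lies in (77, 78); Newton's method refines it to λ ≈ 77.8064. Check (Vieta): the three roots sum to 112, matching tr M = 112.
So the eigenvalues of A^T A are ≈ 11.032, 23.1616, 77.8064 (all ≥ 0, as they must be for A^T A). The largest is λ_max ≈ 77.8064, hence ||A||_2 = sqrt(λ_max) ≈ 8.8208.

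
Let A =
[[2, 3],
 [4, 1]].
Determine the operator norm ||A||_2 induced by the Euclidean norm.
||A||_2 = sqrt((30 + sqrt(500))/2) ≈ 5.1167 (= sqrt(largest eigenvalue of A^T A))

||A||_2 = sigma_max(A) = sqrt(lambda_max(A^T A)). Form the symmetric matrix M = A^T A =
[[20, 10],
 [10, 10]].
Its characteristic polynomial (trace, determinant of M give the coefficients) is
  p(λ) = det(λ I - M) = λ^2 - 30λ + 100.
For λ^2 - 30λ + 100 the discriminant is 500. It is nonnegative but not a perfect square, so the roots are real and irrational: λ = (30 ± sqrt(500))/2 ≈ 26.1803, 3.8197.
So the eigenvalues of A^T A are ≈ 3.8197, 26.1803 (all ≥ 0, as they must be for A^T A). The largest is λ_max = (30 + sqrt(500))/2 ≈ 26.1803, hence ||A||_2 = sqrt(λ_max) = sqrt((30 + sqrt(500))/2) ≈ 5.1167.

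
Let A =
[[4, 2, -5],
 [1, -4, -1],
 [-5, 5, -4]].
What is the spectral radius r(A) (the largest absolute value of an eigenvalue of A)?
r(A) ≈ 6.3572

The eigenvalues of A are the roots of its characteristic polynomial. With M = A (coefficients from the trace, the sum of principal 2x2 minors, and det A):
  p(λ) = det(λ I - M) = λ^3 + 4λ^2 - 38λ - 177.
No integer candidate from the rational root theorem (±divisors of 177) is a root, so the roots are irrational. The cubic discriminant is Δ = -73707 < 0, so there is one real root and a complex-conjugate pair. p(6) = -45 and p(7) = 96 have opposite signs, so a root lies in (6, 7); Newton's method refines it to λ ≈ 6.3572. Dividing out (λ - (6.3572)) leaves approximately λ^2 + 10.3572λ + 27.8425. For λ^2 + 10.3572λ + 27.8425 the discriminant is -4.0988. It is negative, so the remaining roots are the complex-conjugate pair λ ≈ -5.1786 ± 1.0123i. Their product equals the constant term, so |λ|^2 ≈ 27.8425 and |λ| ≈ 5.2766.
Thus the eigenvalues (to 4 decimals) are 6.3572 (modulus 6.3572); -5.1786 ± 1.0123i (modulus 5.2766). The spectral radius is the largest modulus: r(A) ≈ 6.3572. (Cross-check: r(A) ≤ ||A||_2 ≈ 8.746; equality holds whenever A is normal, though it can also hold for some non-normal A.)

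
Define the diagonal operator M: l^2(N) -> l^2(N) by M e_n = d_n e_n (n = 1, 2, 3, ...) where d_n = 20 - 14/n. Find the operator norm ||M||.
||M|| = 20

For a diagonal operator on l^2 with entries d_n, ||M|| = sup_n |d_n|. Here d_1 = 6, d_2 = 13, ..., and d_n = 20 - 14/n increases monotonically toward 20. All terms lie in [6, 20), so |d_n| = d_n and the supremum is the limit 20, which is not attained by any individual d_n. Hence ||M|| = 20.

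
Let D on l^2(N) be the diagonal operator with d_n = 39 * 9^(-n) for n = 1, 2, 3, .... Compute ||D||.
||D|| = 13/3 (attained at n = 1)

For D diagonal, ||D|| = sup_n |d_n|. The sequence d_n = 39 * 9^(-n) is positive and strictly decreasing (ratio 9^(-1) < 1), so the supremum is d_1 = 39/9 = 13/3. Hence ||D|| = 13/3.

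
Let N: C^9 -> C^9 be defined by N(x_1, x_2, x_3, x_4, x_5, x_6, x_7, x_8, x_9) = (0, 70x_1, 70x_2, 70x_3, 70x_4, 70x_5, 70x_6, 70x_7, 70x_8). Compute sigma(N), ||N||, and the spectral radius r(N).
sigma(N) = {0}; ||N|| = 70; r(N) = 0. (N is nilpotent with N^9 = 0.)

On C^9, N is a strictly lower-triangular matrix with 70 on the subdiagonal and zeros elsewhere, so its characteristic polynomial is lambda^9 and every eigenvalue is 0: sigma(N) = {0}. For the operator norm, N e_i = 70e_{i+1} for i = 1, ..., 8 and N e_9 = 0, so the singular values of N are 70 (with multiplicity 8) and 0; hence ||N|| = 70. The spectral radius r(N) = max|lambda| = 0. Note ||N|| > r(N) — characteristic of non-normal nilpotent operators. Indeed N^9 = 0.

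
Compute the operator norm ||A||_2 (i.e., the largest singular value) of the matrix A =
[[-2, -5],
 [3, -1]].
||A||_2 = sqrt((39 + sqrt(365))/2) ≈ 5.39 (= sqrt(largest eigenvalue of A^T A))

||A||_2 = sigma_max(A) = sqrt(lambda_max(A^T A)). Form the symmetric matrix M = A^T A =
[[13, 7],
 [7, 26]].
Its characteristic polynomial (trace, determinant of M give the coefficients) is
  p(λ) = det(λ I - M) = λ^2 - 39λ + 289.
For λ^2 - 39λ + 289 the discriminant is 365. It is nonnegative but not a perfect square, so the roots are real and irrational: λ = (39 ± sqrt(365))/2 ≈ 29.0525, 9.9475.
So the eigenvalues of A^T A are ≈ 9.9475, 29.0525 (all ≥ 0, as they must be for A^T A). The largest is λ_max = (39 + sqrt(365))/2 ≈ 29.0525, hence ||A||_2 = sqrt(λ_max) = sqrt((39 + sqrt(365))/2) ≈ 5.39.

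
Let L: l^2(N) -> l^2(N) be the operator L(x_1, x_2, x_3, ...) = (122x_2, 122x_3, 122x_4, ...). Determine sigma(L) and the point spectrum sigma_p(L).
sigma(L) = closed disk {z in C : |z| ≤ 122}; sigma_p(L) = open disk {z in C : |z| < 122}

Note L = 122·V where V is the unit left shift (V x)_k = x_{k+1}; so sigma(L) = 122·sigma(V) and ||L|| = 122||V||. ||L x||^2 = 14884sum_{k≥2} |x_k|^2 ≤ 14884||x||^2, with equality on {x : x_1 = 0}, so ||L|| = 122. For any lambda with |lambda| < 122, set r = lambda/122 (|r| < 1); the vector x = (1, r, r^2, ...) is in l^2 and satisfies L x = 122(r, r^2, ...) = lambda x, so lambda is an eigenvalue. On the boundary |lambda| = 122 the geometric series diverges, so no l^2 eigenvector exists, but these lambda lie in the approximate point spectrum. Hence sigma(L) is the closed disk of radius 122 and sigma_p(L) is the open disk.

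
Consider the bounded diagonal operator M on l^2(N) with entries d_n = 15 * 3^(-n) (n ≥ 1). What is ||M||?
||M|| = 5 (attained at n = 1)

For M diagonal, ||M|| = sup_n |d_n|. The sequence d_n = 15 * 3^(-n) is positive and strictly decreasing (ratio 3^(-1) < 1), so the supremum is d_1 = 15/3 = 5. Hence ||M|| = 5.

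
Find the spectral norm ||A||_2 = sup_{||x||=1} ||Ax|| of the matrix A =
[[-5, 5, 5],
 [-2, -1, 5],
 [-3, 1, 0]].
||A||_2 ≈ 9.736 (= sqrt(largest eigenvalue of A^T A))

||A||_2 = sigma_max(A) = sqrt(lambda_max(A^T A)). Form the symmetric matrix M = A^T A =
[[38, -26, -35],
 [-26, 27, 20],
 [-35, 20, 50]].
Its characteristic polynomial (trace, sum of principal 2x2 minors, determinant of M give the coefficients) is
  p(λ) = det(λ I - M) = λ^3 - 115λ^2 + 1975λ - 5625.
No integer candidate from the rational root theorem (±divisors of 5625) is a root, so the roots are irrational. The cubic discriminant is Δ = 8693250000 > 0, so there are three distinct real roots. p(3) = -708 and p(4) = 499 have opposite signs, so a root lies in (3, 4); Newton's method refines it to λ ≈ 3.5653. p(16) = 631 and p(17) = -372 have opposite signs, so a root lies in (16, 17); Newton's method refines it to λ ≈ 16.6441. p(94) = -5531 and p(95) = 1500 have opposite signs, so a root lies in (94, 95); Newton's method refines it to λ ≈ 94.7906. Check (Vieta): the three roots sum to 115, matching tr M = 115.
So the eigenvalues of A^T A are ≈ 3.5653, 16.6441, 94.7906 (all ≥ 0, as they must be for A^T A). The largest is λ_max ≈ 94.7906, hence ||A||_2 = sqrt(λ_max) ≈ 9.736.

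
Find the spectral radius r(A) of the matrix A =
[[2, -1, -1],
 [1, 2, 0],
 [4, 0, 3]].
r(A) ≈ 3.2284

The eigenvalues of A are the roots of its characteristic polynomial. With M = A (coefficients from the trace, the sum of principal 2x2 minors, and det A):
  p(λ) = det(λ I - M) = λ^3 - 7λ^2 + 21λ - 23.
No integer candidate from the rational root theorem (±divisors of 23) is a root, so the roots are irrational. The cubic discriminant is Δ = -416 < 0, so there is one real root and a complex-conjugate pair. p(2) = -1 and p(3) = 4 have opposite signs, so a root lies in (2, 3); Newton's method refines it to λ ≈ 2.2068. Dividing out (λ - (2.2068)) leaves approximately λ^2 - 4.7932λ + 10.4224. For λ^2 - 4.7932λ + 10.4224 the discriminant is -18.7147. It is negative, so the remaining roots are the complex-conjugate pair λ ≈ 2.3966 ± 2.163i. Their product equals the constant term, so |λ|^2 ≈ 10.4224 and |λ| ≈ 3.2284.
Thus the eigenvalues (to 4 decimals) are 2.2068 (modulus 2.2068); 2.3966 ± 2.163i (modulus 3.2284). The spectral radius is the largest modulus: r(A) ≈ 3.2284. (Cross-check: r(A) ≤ ||A||_2 ≈ 5.1889; equality holds whenever A is normal, though it can also hold for some non-normal A.)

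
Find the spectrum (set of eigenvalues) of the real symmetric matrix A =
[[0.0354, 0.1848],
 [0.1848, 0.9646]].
sigma(A) ≈ {0, 1}

A is real symmetric, so its spectrum consists of real eigenvalues. Expanding the characteristic polynomial of the displayed matrix gives
  det(λ I - A) = p(λ) = λ^2 + (-1)λ + (0).
Solving p(λ) = 0 yields eigenvalues ≈ 0, 1. (A is shown rounded to 4 decimals, so these recover the underlying integer eigenvalues to within that precision.)
Verification: the trace of A = 1 equals the sum of eigenvalues 1, and det(A) ≈ -0.0000 matches the eigenvalue product 0.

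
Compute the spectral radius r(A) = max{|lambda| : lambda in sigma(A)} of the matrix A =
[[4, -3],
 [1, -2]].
r(A) = (2 + sqrt(24))/2 ≈ 3.4495

The eigenvalues of A are the roots of its characteristic polynomial. With M = A (coefficients from the trace and determinant):
  p(λ) = det(λ I - M) = λ^2 - 2λ - 5.
For λ^2 - 2λ - 5 the discriminant is 24. It is nonnegative but not a perfect square, so the roots are real and irrational: λ = (2 ± sqrt(24))/2 ≈ 3.4495, -1.4495.
Thus the eigenvalues (to 4 decimals) are 3.4495 (modulus 3.4495); -1.4495 (modulus 1.4495). The spectral radius is the largest modulus: r(A) = (2 + sqrt(24))/2 ≈ 3.4495. (Cross-check: r(A) ≤ ||A||_2 ≈ 5.3983; equality holds whenever A is normal, though it can also hold for some non-normal A.)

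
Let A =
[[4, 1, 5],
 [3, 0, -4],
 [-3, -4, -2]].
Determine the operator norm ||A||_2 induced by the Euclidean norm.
||A||_2 ≈ 7.9475 (= sqrt(largest eigenvalue of A^T A))

||A||_2 = sigma_max(A) = sqrt(lambda_max(A^T A)). Form the symmetric matrix M = A^T A =
[[34, 16, 14],
 [16, 17, 13],
 [14, 13, 45]].
Its characteristic polynomial (trace, sum of principal 2x2 minors, determinant of M give the coefficients) is
  p(λ) = det(λ I - M) = λ^3 - 96λ^2 + 2252λ - 11236.
No integer candidate from the rational root theorem (±divisors of 11236) is a root, so the roots are irrational. The cubic discriminant is Δ = 1607009872 > 0, so there are three distinct real roots. p(6) = -964 and p(7) = 167 have opposite signs, so a root lies in (6, 7); Newton's method refines it to λ ≈ 6.8435. p(25) = 689 and p(26) = -4 have opposite signs, so a root lies in (25, 26); Newton's method refines it to λ ≈ 25.9944. p(63) = -337 and p(64) = 1820 have opposite signs, so a root lies in (63, 64); Newton's method refines it to λ ≈ 63.1622. Check (Vieta): the three roots sum to 96, matching tr M = 96.
So the eigenvalues of A^T A are ≈ 6.8435, 25.9944, 63.1622 (all ≥ 0, as they must be for A^T A). The largest is λ_max ≈ 63.1622, hence ||A||_2 = sqrt(λ_max) ≈ 7.9475.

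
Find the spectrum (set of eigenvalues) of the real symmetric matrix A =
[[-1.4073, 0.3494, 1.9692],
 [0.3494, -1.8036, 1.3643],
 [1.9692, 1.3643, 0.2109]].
sigma(A) ≈ {-3, -2, 2}

A is real symmetric, so its spectrum consists of real eigenvalues. Expanding the characteristic polynomial of the displayed matrix gives
  det(λ I - A) = p(λ) = λ^3 + (3)λ^2 + (-4)λ + (-12).
Solving p(λ) = 0 yields eigenvalues ≈ -3, -2, 2. (A is shown rounded to 4 decimals, so these recover the underlying integer eigenvalues to within that precision.)
Verification: the trace of A = -3 equals the sum of eigenvalues -3, and det(A) ≈ 12.0003 matches the eigenvalue product 12.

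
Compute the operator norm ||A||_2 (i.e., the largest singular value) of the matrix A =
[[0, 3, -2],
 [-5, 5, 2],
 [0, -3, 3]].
||A||_2 ≈ 7.787 (= sqrt(largest eigenvalue of A^T A))

||A||_2 = sigma_max(A) = sqrt(lambda_max(A^T A)). Form the symmetric matrix M = A^T A =
[[25, -25, -10],
 [-25, 43, -5],
 [-10, -5, 17]].
Its characteristic polynomial (trace, sum of principal 2x2 minors, determinant of M give the coefficients) is
  p(λ) = det(λ I - M) = λ^3 - 85λ^2 + 1481λ - 225.
No integer candidate from the rational root theorem (±divisors of 225) is a root, so the roots are irrational. The cubic discriminant is Δ = 2809317536 > 0, so there are three distinct real roots. p(0) = -225 and p(1) = 1172 have opposite signs, so a root lies in (0, 1); Newton's method refines it to λ ≈ 0.1533. p(24) = 183 and p(25) = -700 have opposite signs, so a root lies in (24, 25); Newton's method refines it to λ ≈ 24.2095. p(60) = -1365 and p(61) = 812 have opposite signs, so a root lies in (60, 61); Newton's method refines it to λ ≈ 60.6373. Check (Vieta): the three roots sum to 85, matching tr M = 85.
So the eigenvalues of A^T A are ≈ 0.1533, 24.2095, 60.6373 (all ≥ 0, as they must be for A^T A). The largest is λ_max ≈ 60.6373, hence ||A||_2 = sqrt(λ_max) ≈ 7.787.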